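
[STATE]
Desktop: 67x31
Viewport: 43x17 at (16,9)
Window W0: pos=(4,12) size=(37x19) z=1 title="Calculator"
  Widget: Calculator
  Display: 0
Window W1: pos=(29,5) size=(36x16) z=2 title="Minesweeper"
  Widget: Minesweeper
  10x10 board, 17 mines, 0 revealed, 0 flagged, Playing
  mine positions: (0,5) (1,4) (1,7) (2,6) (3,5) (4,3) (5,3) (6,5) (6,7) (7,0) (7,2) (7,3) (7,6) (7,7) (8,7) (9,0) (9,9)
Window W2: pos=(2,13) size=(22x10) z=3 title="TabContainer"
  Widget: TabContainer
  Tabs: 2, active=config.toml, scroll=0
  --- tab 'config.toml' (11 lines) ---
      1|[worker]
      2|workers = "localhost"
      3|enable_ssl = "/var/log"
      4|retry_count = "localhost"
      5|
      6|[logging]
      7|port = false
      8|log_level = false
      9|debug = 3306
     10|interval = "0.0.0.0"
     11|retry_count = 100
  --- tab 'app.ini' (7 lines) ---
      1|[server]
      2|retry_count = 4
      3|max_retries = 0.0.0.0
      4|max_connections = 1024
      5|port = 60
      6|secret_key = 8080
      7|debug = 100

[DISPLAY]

             ┃■■■■■■■■■■                   
             ┃■■■■■■■■■■                   
             ┃■■■■■■■■■■                   
━━━━━━━━━━━━━┃■■■■■■■■■■                   
━━━━━━━┓     ┃■■■■■■■■■■                   
       ┃─────┃■■■■■■■■■■                   
───────┨     ┃■■■■■■■■■■                   
│ app.i┃     ┃■■■■■■■■■■                   
───────┃     ┃■■■■■■■■■■                   
       ┃     ┃                             
calhost┃     ┃                             
"/var/l┃     ┗━━━━━━━━━━━━━━━━━━━━━━━━━━━━━
 "local┃                ┃                  
━━━━━━━┛                ┃                  
 │ + │                  ┃                  
─┼───┤                  ┃                  
R│ M+│                  ┃                  


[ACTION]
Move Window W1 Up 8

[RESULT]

             ┃■■■■■■■■■■                   
             ┃■■■■■■■■■■                   
             ┃■■■■■■■■■■                   
━━━━━━━━━━━━━┃■■■■■■■■■■                   
━━━━━━━┓     ┃                             
       ┃─────┃                             
───────┨     ┗━━━━━━━━━━━━━━━━━━━━━━━━━━━━━
│ app.i┃                ┃                  
───────┃                ┃                  
       ┃                ┃                  
calhost┃                ┃                  
"/var/l┃                ┃                  
 "local┃                ┃                  
━━━━━━━┛                ┃                  
 │ + │                  ┃                  
─┼───┤                  ┃                  
R│ M+│                  ┃                  


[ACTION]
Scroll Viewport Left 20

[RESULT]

                             ┃■■■■■■■■■■   
                             ┃■■■■■■■■■■   
                             ┃■■■■■■■■■■   
    ┏━━━━━━━━━━━━━━━━━━━━━━━━┃■■■■■■■■■■   
  ┏━━━━━━━━━━━━━━━━━━━━┓     ┃             
  ┃ TabContainer       ┃─────┃             
  ┠────────────────────┨     ┗━━━━━━━━━━━━━
  ┃[config.toml]│ app.i┃                ┃  
  ┃────────────────────┃                ┃  
  ┃[worker]            ┃                ┃  
  ┃workers = "localhost┃                ┃  
  ┃enable_ssl = "/var/l┃                ┃  
  ┃retry_count = "local┃                ┃  
  ┗━━━━━━━━━━━━━━━━━━━━┛                ┃  
    ┃│ 0 │ . │ = │ + │                  ┃  
    ┃├───┼───┼───┼───┤                  ┃  
    ┃│ C │ MC│ MR│ M+│                  ┃  


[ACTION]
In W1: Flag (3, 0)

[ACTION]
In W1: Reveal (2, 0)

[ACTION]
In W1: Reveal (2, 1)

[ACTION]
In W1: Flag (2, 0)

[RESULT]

                             ┃123■■■■■■■   
                             ┃■■■■■■■■■■   
                             ┃■■■■■■■■■■   
    ┏━━━━━━━━━━━━━━━━━━━━━━━━┃■■■■■■■■■■   
  ┏━━━━━━━━━━━━━━━━━━━━┓     ┃             
  ┃ TabContainer       ┃─────┃             
  ┠────────────────────┨     ┗━━━━━━━━━━━━━
  ┃[config.toml]│ app.i┃                ┃  
  ┃────────────────────┃                ┃  
  ┃[worker]            ┃                ┃  
  ┃workers = "localhost┃                ┃  
  ┃enable_ssl = "/var/l┃                ┃  
  ┃retry_count = "local┃                ┃  
  ┗━━━━━━━━━━━━━━━━━━━━┛                ┃  
    ┃│ 0 │ . │ = │ + │                  ┃  
    ┃├───┼───┼───┼───┤                  ┃  
    ┃│ C │ MC│ MR│ M+│                  ┃  


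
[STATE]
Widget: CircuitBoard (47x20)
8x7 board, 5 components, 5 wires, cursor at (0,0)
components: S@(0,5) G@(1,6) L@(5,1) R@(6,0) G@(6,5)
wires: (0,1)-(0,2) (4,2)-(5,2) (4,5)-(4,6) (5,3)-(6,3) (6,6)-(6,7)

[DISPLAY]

   0 1 2 3 4 5 6 7                             
0  [.]  · ─ ·           S                      
                                               
1                           G                  
                                               
2                                              
                                               
3                                              
                                               
4           ·           · ─ ·                  
            │                                  
5       L   ·   ·                              
                │                              
6   R           ·       G   · ─ ·              
Cursor: (0,0)                                  
                                               
                                               
                                               
                                               
                                               


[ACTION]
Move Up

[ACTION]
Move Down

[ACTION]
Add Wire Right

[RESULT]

   0 1 2 3 4 5 6 7                             
0       · ─ ·           S                      
                                               
1  [.]─ ·                   G                  
                                               
2                                              
                                               
3                                              
                                               
4           ·           · ─ ·                  
            │                                  
5       L   ·   ·                              
                │                              
6   R           ·       G   · ─ ·              
Cursor: (1,0)                                  
                                               
                                               
                                               
                                               
                                               


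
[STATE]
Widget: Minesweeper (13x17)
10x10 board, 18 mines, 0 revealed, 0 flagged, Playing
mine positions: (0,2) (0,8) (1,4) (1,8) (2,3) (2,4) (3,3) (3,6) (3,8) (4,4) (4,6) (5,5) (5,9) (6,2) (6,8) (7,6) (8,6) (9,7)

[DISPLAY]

■■■■■■■■■■   
■■■■■■■■■■   
■■■■■■■■■■   
■■■■■■■■■■   
■■■■■■■■■■   
■■■■■■■■■■   
■■■■■■■■■■   
■■■■■■■■■■   
■■■■■■■■■■   
■■■■■■■■■■   
             
             
             
             
             
             
             


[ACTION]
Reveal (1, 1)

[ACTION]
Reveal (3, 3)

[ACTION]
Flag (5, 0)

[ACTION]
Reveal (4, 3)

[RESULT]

■■✹■■■■■✹■   
■1■■✹■■■✹■   
■■■✹✹■■■■■   
■■■✹■■✹■✹■   
■■■■✹■✹■■■   
■■■■■✹■■■✹   
■■✹■■■■■✹■   
■■■■■■✹■■■   
■■■■■■✹■■■   
■■■■■■■✹■■   
             
             
             
             
             
             
             


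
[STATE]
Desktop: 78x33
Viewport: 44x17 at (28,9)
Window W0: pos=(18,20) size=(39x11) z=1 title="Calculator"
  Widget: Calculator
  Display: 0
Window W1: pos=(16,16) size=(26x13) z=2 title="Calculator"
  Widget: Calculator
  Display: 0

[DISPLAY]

                                            
                                            
                                            
                                            
                                            
                                            
                                            
━━━━━━━━━━━━━┓                              
             ┃                              
─────────────┨                              
            0┃                              
─┬───┐       ┃━━━━━━━━━━━━━━┓               
 │ ÷ │       ┃              ┃               
─┼───┤       ┃──────────────┨               
 │ × │       ┃             0┃               
─┼───┤       ┃              ┃               
 │ - │       ┃              ┃               


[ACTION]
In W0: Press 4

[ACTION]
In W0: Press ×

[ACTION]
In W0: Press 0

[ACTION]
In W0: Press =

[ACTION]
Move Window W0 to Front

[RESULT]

                                            
                                            
                                            
                                            
                                            
                                            
                                            
━━━━━━━━━━━━━┓                              
             ┃                              
─────────────┨                              
            0┃                              
━━━━━━━━━━━━━━━━━━━━━━━━━━━━┓               
or                          ┃               
────────────────────────────┨               
                           0┃               
───┬───┐                    ┃               
 9 │ ÷ │                    ┃               


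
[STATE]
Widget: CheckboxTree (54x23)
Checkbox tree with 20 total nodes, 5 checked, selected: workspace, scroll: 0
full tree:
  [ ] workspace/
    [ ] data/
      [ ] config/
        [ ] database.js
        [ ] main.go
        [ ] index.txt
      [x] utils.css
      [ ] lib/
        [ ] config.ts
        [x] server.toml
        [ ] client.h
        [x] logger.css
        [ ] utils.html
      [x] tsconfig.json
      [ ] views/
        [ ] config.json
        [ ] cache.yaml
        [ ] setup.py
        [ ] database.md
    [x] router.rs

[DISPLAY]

>[-] workspace/                                       
   [-] data/                                          
     [ ] config/                                      
       [ ] database.js                                
       [ ] main.go                                    
       [ ] index.txt                                  
     [x] utils.css                                    
     [-] lib/                                         
       [ ] config.ts                                  
       [x] server.toml                                
       [ ] client.h                                   
       [x] logger.css                                 
       [ ] utils.html                                 
     [x] tsconfig.json                                
     [ ] views/                                       
       [ ] config.json                                
       [ ] cache.yaml                                 
       [ ] setup.py                                   
       [ ] database.md                                
   [x] router.rs                                      
                                                      
                                                      
                                                      


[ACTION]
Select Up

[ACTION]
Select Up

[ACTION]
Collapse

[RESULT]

>[-] workspace/                                       
                                                      
                                                      
                                                      
                                                      
                                                      
                                                      
                                                      
                                                      
                                                      
                                                      
                                                      
                                                      
                                                      
                                                      
                                                      
                                                      
                                                      
                                                      
                                                      
                                                      
                                                      
                                                      


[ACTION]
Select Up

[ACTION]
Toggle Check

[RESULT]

>[x] workspace/                                       
                                                      
                                                      
                                                      
                                                      
                                                      
                                                      
                                                      
                                                      
                                                      
                                                      
                                                      
                                                      
                                                      
                                                      
                                                      
                                                      
                                                      
                                                      
                                                      
                                                      
                                                      
                                                      


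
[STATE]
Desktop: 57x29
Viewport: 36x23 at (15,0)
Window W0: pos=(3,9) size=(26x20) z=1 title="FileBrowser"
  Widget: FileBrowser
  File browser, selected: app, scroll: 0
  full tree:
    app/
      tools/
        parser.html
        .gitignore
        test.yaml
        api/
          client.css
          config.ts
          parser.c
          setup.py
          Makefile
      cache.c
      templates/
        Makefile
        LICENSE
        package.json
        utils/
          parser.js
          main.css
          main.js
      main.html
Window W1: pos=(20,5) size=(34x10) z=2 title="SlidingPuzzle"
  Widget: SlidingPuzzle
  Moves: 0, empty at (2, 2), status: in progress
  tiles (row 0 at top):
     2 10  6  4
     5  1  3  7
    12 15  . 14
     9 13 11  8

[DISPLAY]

                                    
                                    
                                    
                                    
                                    
     ┏━━━━━━━━━━━━━━━━━━━━━━━━━━━━━━
     ┃ SlidingPuzzle                
     ┠──────────────────────────────
     ┃┌────┬────┬────┬────┐         
━━━━━┃│  2 │ 10 │  6 │  4 │         
r    ┃├────┼────┼────┼────┤         
─────┃│  5 │  1 │  3 │  7 │         
     ┃├────┼────┼────┼────┤         
ls/  ┃│ 12 │ 15 │    │ 14 │         
     ┗━━━━━━━━━━━━━━━━━━━━━━━━━━━━━━
plates/      ┃                      
ml           ┃                      
             ┃                      
             ┃                      
             ┃                      
             ┃                      
             ┃                      
             ┃                      


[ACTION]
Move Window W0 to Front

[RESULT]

                                    
                                    
                                    
                                    
                                    
     ┏━━━━━━━━━━━━━━━━━━━━━━━━━━━━━━
     ┃ SlidingPuzzle                
     ┠──────────────────────────────
     ┃┌────┬────┬────┬────┐         
━━━━━━━━━━━━━┓0 │  6 │  4 │         
r            ┃──┼────┼────┤         
─────────────┨1 │  3 │  7 │         
             ┃──┼────┼────┤         
ls/          ┃5 │    │ 14 │         
             ┃━━━━━━━━━━━━━━━━━━━━━━
plates/      ┃                      
ml           ┃                      
             ┃                      
             ┃                      
             ┃                      
             ┃                      
             ┃                      
             ┃                      


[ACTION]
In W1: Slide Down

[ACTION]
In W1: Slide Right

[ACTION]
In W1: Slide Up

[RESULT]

                                    
                                    
                                    
                                    
                                    
     ┏━━━━━━━━━━━━━━━━━━━━━━━━━━━━━━
     ┃ SlidingPuzzle                
     ┠──────────────────────────────
     ┃┌────┬────┬────┬────┐         
━━━━━━━━━━━━━┓0 │  6 │  4 │         
r            ┃──┼────┼────┤         
─────────────┨5 │  1 │  7 │         
             ┃──┼────┼────┤         
ls/          ┃  │  3 │ 14 │         
             ┃━━━━━━━━━━━━━━━━━━━━━━
plates/      ┃                      
ml           ┃                      
             ┃                      
             ┃                      
             ┃                      
             ┃                      
             ┃                      
             ┃                      


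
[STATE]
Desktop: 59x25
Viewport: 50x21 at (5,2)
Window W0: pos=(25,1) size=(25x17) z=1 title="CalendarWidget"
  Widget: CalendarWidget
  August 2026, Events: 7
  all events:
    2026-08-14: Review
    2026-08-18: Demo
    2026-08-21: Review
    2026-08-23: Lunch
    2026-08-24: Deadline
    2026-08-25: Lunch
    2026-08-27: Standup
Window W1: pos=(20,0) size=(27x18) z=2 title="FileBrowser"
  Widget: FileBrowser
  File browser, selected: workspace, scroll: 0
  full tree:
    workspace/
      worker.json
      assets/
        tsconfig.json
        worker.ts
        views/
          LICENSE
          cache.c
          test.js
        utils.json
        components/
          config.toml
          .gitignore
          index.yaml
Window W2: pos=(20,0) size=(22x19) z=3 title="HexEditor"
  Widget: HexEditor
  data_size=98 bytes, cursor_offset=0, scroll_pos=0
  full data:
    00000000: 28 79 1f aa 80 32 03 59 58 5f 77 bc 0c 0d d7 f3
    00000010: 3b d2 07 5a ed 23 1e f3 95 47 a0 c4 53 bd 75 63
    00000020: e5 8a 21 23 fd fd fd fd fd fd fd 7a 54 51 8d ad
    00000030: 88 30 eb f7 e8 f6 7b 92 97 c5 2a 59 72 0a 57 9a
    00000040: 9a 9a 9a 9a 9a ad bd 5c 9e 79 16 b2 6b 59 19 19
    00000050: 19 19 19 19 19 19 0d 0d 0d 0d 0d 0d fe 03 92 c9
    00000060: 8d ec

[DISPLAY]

               ┠────────────────────┨────┨  ┃     
               ┃00000000  28 79 1f a┃    ┃──┨     
               ┃00000010  3b d2 07 5┃    ┃  ┃     
               ┃00000020  e5 8a 21 2┃    ┃  ┃     
               ┃00000030  88 30 eb f┃    ┃  ┃     
               ┃00000040  9a 9a 9a 9┃    ┃  ┃     
               ┃00000050  19 19 19 1┃    ┃  ┃     
               ┃00000060  8d ec     ┃    ┃3*┃     
               ┃                    ┃    ┃30┃     
               ┃                    ┃    ┃  ┃     
               ┃                    ┃    ┃  ┃     
               ┃                    ┃    ┃  ┃     
               ┃                    ┃    ┃  ┃     
               ┃                    ┃    ┃  ┃     
               ┃                    ┃    ┃  ┃     
               ┃                    ┃━━━━┛━━┛     
               ┗━━━━━━━━━━━━━━━━━━━━┛             
                                                  
                                                  
                                                  
                                                  


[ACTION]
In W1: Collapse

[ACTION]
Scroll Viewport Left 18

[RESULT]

                    ┠────────────────────┨────┨  ┃
                    ┃00000000  28 79 1f a┃    ┃──┨
                    ┃00000010  3b d2 07 5┃    ┃  ┃
                    ┃00000020  e5 8a 21 2┃    ┃  ┃
                    ┃00000030  88 30 eb f┃    ┃  ┃
                    ┃00000040  9a 9a 9a 9┃    ┃  ┃
                    ┃00000050  19 19 19 1┃    ┃  ┃
                    ┃00000060  8d ec     ┃    ┃3*┃
                    ┃                    ┃    ┃30┃
                    ┃                    ┃    ┃  ┃
                    ┃                    ┃    ┃  ┃
                    ┃                    ┃    ┃  ┃
                    ┃                    ┃    ┃  ┃
                    ┃                    ┃    ┃  ┃
                    ┃                    ┃    ┃  ┃
                    ┃                    ┃━━━━┛━━┛
                    ┗━━━━━━━━━━━━━━━━━━━━┛        
                                                  
                                                  
                                                  
                                                  


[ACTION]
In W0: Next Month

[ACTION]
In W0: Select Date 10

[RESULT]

                    ┠────────────────────┨────┨  ┃
                    ┃00000000  28 79 1f a┃    ┃──┨
                    ┃00000010  3b d2 07 5┃    ┃  ┃
                    ┃00000020  e5 8a 21 2┃    ┃  ┃
                    ┃00000030  88 30 eb f┃    ┃  ┃
                    ┃00000040  9a 9a 9a 9┃    ┃3 ┃
                    ┃00000050  19 19 19 1┃    ┃  ┃
                    ┃00000060  8d ec     ┃    ┃  ┃
                    ┃                    ┃    ┃  ┃
                    ┃                    ┃    ┃  ┃
                    ┃                    ┃    ┃  ┃
                    ┃                    ┃    ┃  ┃
                    ┃                    ┃    ┃  ┃
                    ┃                    ┃    ┃  ┃
                    ┃                    ┃    ┃  ┃
                    ┃                    ┃━━━━┛━━┛
                    ┗━━━━━━━━━━━━━━━━━━━━┛        
                                                  
                                                  
                                                  
                                                  


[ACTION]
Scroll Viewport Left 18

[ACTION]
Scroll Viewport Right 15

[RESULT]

           ┠────────────────────┨────┨  ┃         
           ┃00000000  28 79 1f a┃    ┃──┨         
           ┃00000010  3b d2 07 5┃    ┃  ┃         
           ┃00000020  e5 8a 21 2┃    ┃  ┃         
           ┃00000030  88 30 eb f┃    ┃  ┃         
           ┃00000040  9a 9a 9a 9┃    ┃3 ┃         
           ┃00000050  19 19 19 1┃    ┃  ┃         
           ┃00000060  8d ec     ┃    ┃  ┃         
           ┃                    ┃    ┃  ┃         
           ┃                    ┃    ┃  ┃         
           ┃                    ┃    ┃  ┃         
           ┃                    ┃    ┃  ┃         
           ┃                    ┃    ┃  ┃         
           ┃                    ┃    ┃  ┃         
           ┃                    ┃    ┃  ┃         
           ┃                    ┃━━━━┛━━┛         
           ┗━━━━━━━━━━━━━━━━━━━━┛                 
                                                  
                                                  
                                                  
                                                  


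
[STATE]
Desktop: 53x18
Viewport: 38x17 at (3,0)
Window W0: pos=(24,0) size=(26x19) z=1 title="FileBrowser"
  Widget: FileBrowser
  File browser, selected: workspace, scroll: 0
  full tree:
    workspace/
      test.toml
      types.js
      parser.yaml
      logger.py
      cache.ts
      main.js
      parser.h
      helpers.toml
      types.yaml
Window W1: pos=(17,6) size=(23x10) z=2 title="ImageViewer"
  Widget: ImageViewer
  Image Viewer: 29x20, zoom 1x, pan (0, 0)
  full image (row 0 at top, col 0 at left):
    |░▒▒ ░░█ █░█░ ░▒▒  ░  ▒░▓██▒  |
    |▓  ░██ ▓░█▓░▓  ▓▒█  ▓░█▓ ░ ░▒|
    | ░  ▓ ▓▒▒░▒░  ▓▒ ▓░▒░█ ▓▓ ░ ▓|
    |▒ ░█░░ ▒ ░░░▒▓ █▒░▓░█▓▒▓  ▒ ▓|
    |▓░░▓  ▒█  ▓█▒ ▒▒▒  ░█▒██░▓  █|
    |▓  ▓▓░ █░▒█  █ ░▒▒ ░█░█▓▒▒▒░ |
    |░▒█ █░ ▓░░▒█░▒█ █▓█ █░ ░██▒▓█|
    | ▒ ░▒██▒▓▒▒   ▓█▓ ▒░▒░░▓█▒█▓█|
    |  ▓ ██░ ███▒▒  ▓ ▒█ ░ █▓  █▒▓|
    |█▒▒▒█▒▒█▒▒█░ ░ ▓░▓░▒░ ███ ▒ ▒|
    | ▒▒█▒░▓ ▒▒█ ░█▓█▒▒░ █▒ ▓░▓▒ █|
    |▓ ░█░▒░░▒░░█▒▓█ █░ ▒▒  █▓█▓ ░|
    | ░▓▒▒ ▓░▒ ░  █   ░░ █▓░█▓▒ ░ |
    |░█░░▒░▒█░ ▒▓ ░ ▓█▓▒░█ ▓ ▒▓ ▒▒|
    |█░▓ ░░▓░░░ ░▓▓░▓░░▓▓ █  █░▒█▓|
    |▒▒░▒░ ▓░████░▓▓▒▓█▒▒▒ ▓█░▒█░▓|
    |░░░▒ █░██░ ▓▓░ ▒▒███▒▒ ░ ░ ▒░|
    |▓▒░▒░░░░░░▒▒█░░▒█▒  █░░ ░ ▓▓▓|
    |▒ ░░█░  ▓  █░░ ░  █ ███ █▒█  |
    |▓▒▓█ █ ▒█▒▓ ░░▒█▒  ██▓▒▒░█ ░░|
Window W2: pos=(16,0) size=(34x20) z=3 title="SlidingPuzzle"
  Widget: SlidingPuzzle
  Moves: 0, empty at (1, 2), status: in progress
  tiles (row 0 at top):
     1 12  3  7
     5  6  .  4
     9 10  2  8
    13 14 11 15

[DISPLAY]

             ┏━━━━━━━━━━━━━━━━━━━━━━━━
             ┃ SlidingPuzzle          
             ┠────────────────────────
             ┃┌────┬────┬────┬────┐   
             ┃│  1 │ 12 │  3 │  7 │   
             ┃├────┼────┼────┼────┤   
             ┃│  5 │  6 │    │  4 │   
             ┃├────┼────┼────┼────┤   
             ┃│  9 │ 10 │  2 │  8 │   
             ┃├────┼────┼────┼────┤   
             ┃│ 13 │ 14 │ 11 │ 15 │   
             ┃└────┴────┴────┴────┘   
             ┃Moves: 0                
             ┃                        
             ┃                        
             ┃                        
             ┃                        


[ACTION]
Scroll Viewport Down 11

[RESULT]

             ┃ SlidingPuzzle          
             ┠────────────────────────
             ┃┌────┬────┬────┬────┐   
             ┃│  1 │ 12 │  3 │  7 │   
             ┃├────┼────┼────┼────┤   
             ┃│  5 │  6 │    │  4 │   
             ┃├────┼────┼────┼────┤   
             ┃│  9 │ 10 │  2 │  8 │   
             ┃├────┼────┼────┼────┤   
             ┃│ 13 │ 14 │ 11 │ 15 │   
             ┃└────┴────┴────┴────┘   
             ┃Moves: 0                
             ┃                        
             ┃                        
             ┃                        
             ┃                        
             ┃                        


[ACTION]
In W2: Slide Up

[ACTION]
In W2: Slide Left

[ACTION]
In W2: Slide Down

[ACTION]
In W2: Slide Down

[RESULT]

             ┃ SlidingPuzzle          
             ┠────────────────────────
             ┃┌────┬────┬────┬────┐   
             ┃│  1 │ 12 │  3 │    │   
             ┃├────┼────┼────┼────┤   
             ┃│  5 │  6 │  2 │  7 │   
             ┃├────┼────┼────┼────┤   
             ┃│  9 │ 10 │  8 │  4 │   
             ┃├────┼────┼────┼────┤   
             ┃│ 13 │ 14 │ 11 │ 15 │   
             ┃└────┴────┴────┴────┘   
             ┃Moves: 4                
             ┃                        
             ┃                        
             ┃                        
             ┃                        
             ┃                        


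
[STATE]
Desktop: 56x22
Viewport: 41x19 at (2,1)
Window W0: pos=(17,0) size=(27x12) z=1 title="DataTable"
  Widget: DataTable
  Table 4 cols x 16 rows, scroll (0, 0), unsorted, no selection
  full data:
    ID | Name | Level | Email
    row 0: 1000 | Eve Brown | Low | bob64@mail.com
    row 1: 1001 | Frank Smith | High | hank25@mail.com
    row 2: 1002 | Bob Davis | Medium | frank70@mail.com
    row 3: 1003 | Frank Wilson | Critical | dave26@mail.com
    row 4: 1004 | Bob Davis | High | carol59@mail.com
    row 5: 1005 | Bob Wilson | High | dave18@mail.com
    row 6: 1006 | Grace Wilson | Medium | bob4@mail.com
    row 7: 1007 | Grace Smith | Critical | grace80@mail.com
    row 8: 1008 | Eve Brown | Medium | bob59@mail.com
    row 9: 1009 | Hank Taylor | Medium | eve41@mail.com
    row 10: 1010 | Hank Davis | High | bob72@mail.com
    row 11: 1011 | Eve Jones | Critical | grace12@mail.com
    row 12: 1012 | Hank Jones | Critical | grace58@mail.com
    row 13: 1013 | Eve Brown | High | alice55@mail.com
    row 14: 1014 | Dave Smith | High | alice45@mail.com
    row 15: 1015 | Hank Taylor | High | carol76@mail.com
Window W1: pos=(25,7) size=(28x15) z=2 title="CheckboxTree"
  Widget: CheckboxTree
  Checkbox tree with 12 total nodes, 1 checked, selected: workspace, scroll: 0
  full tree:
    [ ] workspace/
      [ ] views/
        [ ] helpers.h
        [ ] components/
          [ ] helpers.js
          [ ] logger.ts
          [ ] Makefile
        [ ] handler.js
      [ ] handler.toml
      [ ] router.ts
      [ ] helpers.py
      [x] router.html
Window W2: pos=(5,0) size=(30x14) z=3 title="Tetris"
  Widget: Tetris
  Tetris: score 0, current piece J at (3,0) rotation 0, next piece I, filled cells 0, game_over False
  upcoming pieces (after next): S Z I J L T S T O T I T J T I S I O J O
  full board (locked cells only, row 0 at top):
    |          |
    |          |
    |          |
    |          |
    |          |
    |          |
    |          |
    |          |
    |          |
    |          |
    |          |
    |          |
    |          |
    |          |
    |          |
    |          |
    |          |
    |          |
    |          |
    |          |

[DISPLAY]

   ┃ Tetris                     ┃        
   ┠────────────────────────────┨────────
   ┃          │Next:            ┃│Level  
   ┃          │████             ┃┼───────
   ┃          │                 ┃│Low    
   ┃          │                 ┃│High   
   ┃          │                 ┃━━━━━━━━
   ┃          │                 ┃Tree    
   ┃          │Score:           ┃────────
   ┃          │0                ┃space/  
   ┃          │                 ┃ews/    
   ┃          │                 ┃helpers.
   ┗━━━━━━━━━━━━━━━━━━━━━━━━━━━━┛componen
                       ┃       [ ] helper
                       ┃       [ ] logger
                       ┃       [ ] Makefi
                       ┃     [ ] handler.
                       ┃   [ ] handler.to
                       ┃   [ ] router.ts 


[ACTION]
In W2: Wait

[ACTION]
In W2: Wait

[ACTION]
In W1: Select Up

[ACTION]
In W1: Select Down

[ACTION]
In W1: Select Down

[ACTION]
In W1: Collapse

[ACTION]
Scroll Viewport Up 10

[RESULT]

   ┏━━━━━━━━━━━━━━━━━━━━━━━━━━━━┓━━━━━━━━
   ┃ Tetris                     ┃        
   ┠────────────────────────────┨────────
   ┃          │Next:            ┃│Level  
   ┃          │████             ┃┼───────
   ┃          │                 ┃│Low    
   ┃          │                 ┃│High   
   ┃          │                 ┃━━━━━━━━
   ┃          │                 ┃Tree    
   ┃          │Score:           ┃────────
   ┃          │0                ┃space/  
   ┃          │                 ┃ews/    
   ┃          │                 ┃helpers.
   ┗━━━━━━━━━━━━━━━━━━━━━━━━━━━━┛componen
                       ┃       [ ] helper
                       ┃       [ ] logger
                       ┃       [ ] Makefi
                       ┃     [ ] handler.
                       ┃   [ ] handler.to


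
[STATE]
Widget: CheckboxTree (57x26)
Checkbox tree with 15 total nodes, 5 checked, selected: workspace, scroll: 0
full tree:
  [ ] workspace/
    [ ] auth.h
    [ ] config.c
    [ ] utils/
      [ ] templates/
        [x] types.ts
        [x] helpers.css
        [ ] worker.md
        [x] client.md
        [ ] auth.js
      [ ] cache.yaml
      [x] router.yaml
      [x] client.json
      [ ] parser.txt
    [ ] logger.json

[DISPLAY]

>[-] workspace/                                          
   [ ] auth.h                                            
   [ ] config.c                                          
   [-] utils/                                            
     [-] templates/                                      
       [x] types.ts                                      
       [x] helpers.css                                   
       [ ] worker.md                                     
       [x] client.md                                     
       [ ] auth.js                                       
     [ ] cache.yaml                                      
     [x] router.yaml                                     
     [x] client.json                                     
     [ ] parser.txt                                      
   [ ] logger.json                                       
                                                         
                                                         
                                                         
                                                         
                                                         
                                                         
                                                         
                                                         
                                                         
                                                         
                                                         


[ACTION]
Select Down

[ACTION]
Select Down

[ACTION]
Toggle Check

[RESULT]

 [-] workspace/                                          
   [ ] auth.h                                            
>  [x] config.c                                          
   [-] utils/                                            
     [-] templates/                                      
       [x] types.ts                                      
       [x] helpers.css                                   
       [ ] worker.md                                     
       [x] client.md                                     
       [ ] auth.js                                       
     [ ] cache.yaml                                      
     [x] router.yaml                                     
     [x] client.json                                     
     [ ] parser.txt                                      
   [ ] logger.json                                       
                                                         
                                                         
                                                         
                                                         
                                                         
                                                         
                                                         
                                                         
                                                         
                                                         
                                                         
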